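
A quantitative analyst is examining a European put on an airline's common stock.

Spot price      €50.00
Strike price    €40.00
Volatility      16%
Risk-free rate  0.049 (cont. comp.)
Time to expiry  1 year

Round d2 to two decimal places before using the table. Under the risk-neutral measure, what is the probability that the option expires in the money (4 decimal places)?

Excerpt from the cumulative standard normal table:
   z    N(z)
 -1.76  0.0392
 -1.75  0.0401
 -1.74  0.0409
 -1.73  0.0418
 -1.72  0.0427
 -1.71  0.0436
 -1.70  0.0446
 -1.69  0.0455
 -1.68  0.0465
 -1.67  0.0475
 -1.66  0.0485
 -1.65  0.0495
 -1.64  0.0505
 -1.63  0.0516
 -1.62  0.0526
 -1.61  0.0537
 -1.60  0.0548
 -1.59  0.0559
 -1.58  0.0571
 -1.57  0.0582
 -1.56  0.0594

0.0526

T = 1;  σ√T = 0.1600
d₁ = [ln(50/40) + (0.049 + ½·0.16²)·1] / (σ√T) = (0.2231 + 0.0618) / 0.1600 = 1.7809 → 1.78
d₂ = 1.7809 − 0.1600 = 1.6209 → 1.62
Pr(exercise) under Q = N(−d₂) = N(-1.62) = 0.0526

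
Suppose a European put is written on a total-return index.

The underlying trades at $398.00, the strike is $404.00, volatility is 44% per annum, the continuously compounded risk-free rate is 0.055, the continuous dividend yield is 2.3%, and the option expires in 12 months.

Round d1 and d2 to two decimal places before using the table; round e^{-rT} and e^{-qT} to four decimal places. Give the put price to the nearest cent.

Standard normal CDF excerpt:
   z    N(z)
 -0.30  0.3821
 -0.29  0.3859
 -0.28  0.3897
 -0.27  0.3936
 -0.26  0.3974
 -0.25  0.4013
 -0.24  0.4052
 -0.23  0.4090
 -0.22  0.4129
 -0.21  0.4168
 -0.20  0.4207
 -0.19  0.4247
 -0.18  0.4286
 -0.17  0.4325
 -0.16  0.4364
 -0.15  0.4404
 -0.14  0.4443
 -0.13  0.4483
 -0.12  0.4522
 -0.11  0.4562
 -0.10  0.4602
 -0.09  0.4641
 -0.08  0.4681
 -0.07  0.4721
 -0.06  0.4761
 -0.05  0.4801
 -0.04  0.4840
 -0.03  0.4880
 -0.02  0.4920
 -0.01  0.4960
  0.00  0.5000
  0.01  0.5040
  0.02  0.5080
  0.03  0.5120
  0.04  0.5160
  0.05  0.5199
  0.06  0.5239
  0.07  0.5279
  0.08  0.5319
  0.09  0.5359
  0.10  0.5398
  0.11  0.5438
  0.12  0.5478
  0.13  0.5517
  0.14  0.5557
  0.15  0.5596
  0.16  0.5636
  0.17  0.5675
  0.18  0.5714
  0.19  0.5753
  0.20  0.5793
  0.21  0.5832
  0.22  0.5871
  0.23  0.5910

$63.92

σ√T = 0.44 × 1.0000 = 0.4400
d₁ = [ln(398/404) + (0.055 − 0.023 + 0.44²/2)·1] / 0.4400 = [-0.0150 + 0.1288] / 0.4400 = 0.2587 → 0.26
d₂ = d₁ − σ√T = 0.2587 − 0.4400 = -0.1813 → -0.18
e^(−qT) = e^(−0.023·1) = 0.9773;  e^(−rT) = e^(−0.055·1) = 0.9465
N(−d₂) = N(0.18) = 0.5714;  N(−d₁) = N(-0.26) = 0.3974
P = 404·0.9465·0.5714 − 398·0.9773·0.3974 = 218.4954 − 154.5748 = 63.9205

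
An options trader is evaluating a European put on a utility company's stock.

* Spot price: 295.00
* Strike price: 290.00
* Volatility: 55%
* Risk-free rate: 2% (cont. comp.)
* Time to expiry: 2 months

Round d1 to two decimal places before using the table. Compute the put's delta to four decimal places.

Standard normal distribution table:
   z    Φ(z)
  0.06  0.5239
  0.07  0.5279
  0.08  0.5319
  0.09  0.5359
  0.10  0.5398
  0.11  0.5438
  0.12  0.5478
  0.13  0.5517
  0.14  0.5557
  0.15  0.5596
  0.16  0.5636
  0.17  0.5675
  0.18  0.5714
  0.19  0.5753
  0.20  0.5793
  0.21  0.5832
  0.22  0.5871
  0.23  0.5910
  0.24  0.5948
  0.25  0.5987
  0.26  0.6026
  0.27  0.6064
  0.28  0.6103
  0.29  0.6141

-0.4207

σ√T = 0.55 × 0.4082 = 0.2245
d₁ = [ln(295/290) + (0.02 + 0.55²/2)·0.1667] / 0.2245 = [0.0171 + 0.0285] / 0.2245 = 0.2032 which rounds to 0.20
N(d₁) = N(0.20) = 0.5793
Δ_put = N(d₁) − 1 = 0.5793 − 1 = -0.4207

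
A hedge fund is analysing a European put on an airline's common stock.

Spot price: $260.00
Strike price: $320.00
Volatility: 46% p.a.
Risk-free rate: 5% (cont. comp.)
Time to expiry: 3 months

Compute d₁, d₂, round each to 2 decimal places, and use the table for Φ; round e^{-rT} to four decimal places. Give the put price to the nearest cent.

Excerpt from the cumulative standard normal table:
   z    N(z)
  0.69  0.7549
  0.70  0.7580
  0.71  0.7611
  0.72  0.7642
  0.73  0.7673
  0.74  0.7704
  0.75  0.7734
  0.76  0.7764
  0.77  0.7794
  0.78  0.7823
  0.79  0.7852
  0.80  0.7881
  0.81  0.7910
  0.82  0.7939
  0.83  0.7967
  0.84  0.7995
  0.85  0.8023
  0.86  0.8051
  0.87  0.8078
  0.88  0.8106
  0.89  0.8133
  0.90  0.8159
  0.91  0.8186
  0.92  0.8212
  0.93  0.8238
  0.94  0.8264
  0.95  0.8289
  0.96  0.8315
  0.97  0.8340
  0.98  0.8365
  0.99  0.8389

$63.28

T = 0.25;  σ√T = 0.2300
d₁ = [ln(260/320) + (0.05 + 0.46²/2)·0.25] / 0.2300 = [-0.2076 + 0.0389] / 0.2300 = -0.7334 which rounds to -0.73
d₂ = d₁ − σ√T = -0.7334 − 0.2300 = -0.9634 which rounds to -0.96
exp(−rT) = exp(−0.05·0.25) = 0.9876
P = 320·0.9876·N(0.96) − 260·N(0.73) = 320·0.9876·0.8315 − 260·0.7673 = 262.7806 − 199.4980 = 63.2826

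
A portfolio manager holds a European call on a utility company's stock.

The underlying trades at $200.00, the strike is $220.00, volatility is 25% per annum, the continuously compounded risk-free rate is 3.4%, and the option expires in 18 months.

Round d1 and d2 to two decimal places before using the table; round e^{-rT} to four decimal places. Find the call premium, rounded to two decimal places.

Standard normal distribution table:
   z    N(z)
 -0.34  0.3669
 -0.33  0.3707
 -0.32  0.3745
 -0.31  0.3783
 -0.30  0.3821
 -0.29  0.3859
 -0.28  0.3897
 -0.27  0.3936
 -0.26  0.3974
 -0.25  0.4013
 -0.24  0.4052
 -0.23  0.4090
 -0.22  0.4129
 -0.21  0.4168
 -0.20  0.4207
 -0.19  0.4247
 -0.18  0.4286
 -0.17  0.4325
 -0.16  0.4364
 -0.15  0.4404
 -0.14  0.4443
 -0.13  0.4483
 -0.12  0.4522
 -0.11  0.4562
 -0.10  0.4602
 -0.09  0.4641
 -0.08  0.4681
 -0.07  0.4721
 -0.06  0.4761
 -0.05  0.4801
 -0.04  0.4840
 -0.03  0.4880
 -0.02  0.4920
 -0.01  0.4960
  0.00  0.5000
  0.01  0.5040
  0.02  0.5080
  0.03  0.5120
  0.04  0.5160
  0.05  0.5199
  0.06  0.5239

$20.92

σ√T = 0.25 × 1.2247 = 0.3062
d₁ = [ln(200/220) + (0.034 + 0.25²/2)·1.5] / 0.3062 = [-0.0953 + 0.0979] / 0.3062 = 0.0084 which rounds to 0.01
d₂ = d₁ − σ√T = 0.0084 − 0.3062 = -0.2978 which rounds to -0.30
e^(−rT) = e^(−0.034·1.5) = 0.9503
N(d₁) = N(0.01) = 0.5040;  N(d₂) = N(-0.30) = 0.3821
C = 200·0.5040 − 220·0.9503·0.3821 = 100.8000 − 79.8841 = 20.9159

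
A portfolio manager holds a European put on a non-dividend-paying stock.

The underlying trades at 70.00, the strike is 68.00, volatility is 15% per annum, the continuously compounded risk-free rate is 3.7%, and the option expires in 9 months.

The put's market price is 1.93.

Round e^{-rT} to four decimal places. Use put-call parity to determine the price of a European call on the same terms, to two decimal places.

exp(−rT) = exp(−0.037·0.75) = 0.9726
Put-call parity: C − P = S − K·e^(−rT) = 70 − 68·0.9726 = 70 − 66.1368 = 3.8632
C = P + (C − P) = 1.93 + (3.8632) = 5.7932

5.79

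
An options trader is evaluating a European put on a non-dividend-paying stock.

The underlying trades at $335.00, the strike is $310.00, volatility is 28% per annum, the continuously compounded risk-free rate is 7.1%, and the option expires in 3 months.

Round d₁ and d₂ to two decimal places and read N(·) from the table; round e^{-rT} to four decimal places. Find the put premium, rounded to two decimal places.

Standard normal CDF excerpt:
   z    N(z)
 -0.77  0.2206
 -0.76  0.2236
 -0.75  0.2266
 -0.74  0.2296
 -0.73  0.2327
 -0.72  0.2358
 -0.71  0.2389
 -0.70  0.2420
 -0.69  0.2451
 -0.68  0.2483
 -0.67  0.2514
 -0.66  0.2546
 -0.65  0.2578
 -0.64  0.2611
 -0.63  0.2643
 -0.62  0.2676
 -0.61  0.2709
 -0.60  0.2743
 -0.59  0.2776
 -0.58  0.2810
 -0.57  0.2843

$6.59

T = 0.25;  σ√T = 0.1400
d₁ = [ln(335/310) + (0.071 + 0.28²/2)·0.25] / 0.1400 = [0.0776 + 0.0275] / 0.1400 = 0.7508 which rounds to 0.75
d₂ = d₁ − σ√T = 0.7508 − 0.1400 = 0.6108 which rounds to 0.61
e^(−rT) = e^(−0.071·0.25) = 0.9824
P = 310·0.9824·N(-0.61) − 335·N(-0.75) = 310·0.9824·0.2709 − 335·0.2266 = 82.5010 − 75.9110 = 6.5900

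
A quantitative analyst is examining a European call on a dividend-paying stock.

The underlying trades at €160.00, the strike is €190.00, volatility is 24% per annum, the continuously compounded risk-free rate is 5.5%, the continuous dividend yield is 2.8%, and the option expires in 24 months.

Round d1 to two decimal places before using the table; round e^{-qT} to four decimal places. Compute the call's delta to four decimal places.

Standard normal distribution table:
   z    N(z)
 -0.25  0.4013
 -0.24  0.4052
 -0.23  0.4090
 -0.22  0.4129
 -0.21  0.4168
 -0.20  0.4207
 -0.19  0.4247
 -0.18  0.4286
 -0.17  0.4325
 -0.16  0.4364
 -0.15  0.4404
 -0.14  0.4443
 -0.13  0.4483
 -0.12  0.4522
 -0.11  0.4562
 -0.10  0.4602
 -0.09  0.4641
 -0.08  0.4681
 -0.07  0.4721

σ√T = 0.24 × 1.4142 = 0.3394
d₁ = [ln(160/190) + (0.055 − 0.028 + 0.24²/2)·2] / 0.3394 = [-0.1719 + 0.1116] / 0.3394 = -0.1775 → -0.18
N(d₁) = N(-0.18) = 0.4286
Δ_call = e^(−qT)·N(d₁) = 0.9455·0.4286 = 0.4052

0.4052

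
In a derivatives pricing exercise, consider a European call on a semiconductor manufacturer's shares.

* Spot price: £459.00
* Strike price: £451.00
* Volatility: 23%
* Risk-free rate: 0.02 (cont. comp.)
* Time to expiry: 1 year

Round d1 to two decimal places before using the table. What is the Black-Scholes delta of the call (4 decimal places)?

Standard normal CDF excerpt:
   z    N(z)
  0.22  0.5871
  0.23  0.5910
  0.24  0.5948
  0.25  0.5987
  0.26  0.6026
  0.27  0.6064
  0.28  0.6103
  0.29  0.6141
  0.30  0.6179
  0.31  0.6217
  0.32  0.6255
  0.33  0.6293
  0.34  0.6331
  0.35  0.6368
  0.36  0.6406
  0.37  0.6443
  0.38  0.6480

σ√T = 0.23·√1 = 0.2300
d₁ = [ln(459/451) + (0.02 + ½·0.23²)·1] / (σ√T) = (0.0176 + 0.0465) / 0.2300 = 0.2784 which rounds to 0.28
N(d₁) = N(0.28) = 0.6103
Δ_call = N(d₁) = 0.6103

0.6103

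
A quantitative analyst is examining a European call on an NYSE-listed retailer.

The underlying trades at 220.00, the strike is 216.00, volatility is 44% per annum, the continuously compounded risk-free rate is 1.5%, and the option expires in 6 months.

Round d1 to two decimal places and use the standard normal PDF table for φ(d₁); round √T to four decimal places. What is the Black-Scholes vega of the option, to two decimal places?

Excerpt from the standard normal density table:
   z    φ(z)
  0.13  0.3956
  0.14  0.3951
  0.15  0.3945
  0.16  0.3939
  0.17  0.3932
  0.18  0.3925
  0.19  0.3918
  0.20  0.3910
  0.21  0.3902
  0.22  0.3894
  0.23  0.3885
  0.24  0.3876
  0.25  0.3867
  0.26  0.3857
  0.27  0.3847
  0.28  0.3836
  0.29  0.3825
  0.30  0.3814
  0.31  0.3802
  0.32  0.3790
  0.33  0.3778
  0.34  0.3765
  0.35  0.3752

T = 0.5;  σ√T = 0.3111
d₁ = [ln(220/216) + (0.015 + 0.44²/2)·0.5] / 0.3111 = [0.0183 + 0.0559] / 0.3111 = 0.2386 ≈ 0.24
√T = √0.5 = 0.7071
φ(d₁) = φ(0.24) = 0.3876
vega = S·φ(d₁)·√T = 220·0.3876·0.7071 = 60.2958

60.30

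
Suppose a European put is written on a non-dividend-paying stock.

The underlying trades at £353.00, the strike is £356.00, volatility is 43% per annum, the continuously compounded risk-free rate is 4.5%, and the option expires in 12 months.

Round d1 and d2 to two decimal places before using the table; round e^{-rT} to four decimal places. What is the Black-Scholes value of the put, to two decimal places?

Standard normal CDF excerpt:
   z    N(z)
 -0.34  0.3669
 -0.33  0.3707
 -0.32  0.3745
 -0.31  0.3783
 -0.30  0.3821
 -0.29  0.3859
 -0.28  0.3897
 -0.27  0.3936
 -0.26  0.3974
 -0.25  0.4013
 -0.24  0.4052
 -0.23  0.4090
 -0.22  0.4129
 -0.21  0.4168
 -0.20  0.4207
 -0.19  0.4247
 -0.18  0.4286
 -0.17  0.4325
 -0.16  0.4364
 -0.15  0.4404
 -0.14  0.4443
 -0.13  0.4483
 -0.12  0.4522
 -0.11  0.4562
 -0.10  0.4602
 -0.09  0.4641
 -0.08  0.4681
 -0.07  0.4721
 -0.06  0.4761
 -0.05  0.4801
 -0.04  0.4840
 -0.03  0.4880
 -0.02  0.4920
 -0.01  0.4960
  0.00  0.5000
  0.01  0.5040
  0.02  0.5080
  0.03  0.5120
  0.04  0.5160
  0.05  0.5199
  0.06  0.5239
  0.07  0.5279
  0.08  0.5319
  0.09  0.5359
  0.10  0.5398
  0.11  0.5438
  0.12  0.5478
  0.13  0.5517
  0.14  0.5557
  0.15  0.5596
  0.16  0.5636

σ√T = 0.43·√1 = 0.4300
ln(S/K) + (r + σ²/2)T = ln(353/356) + (0.045 + 0.43²/2)·1 = -0.0085 + 0.1374 = 0.1290
d₁ = 0.1290 / 0.4300 = 0.3000 ⇒ 0.30
d₂ = d₁ − σ√T = 0.3000 − 0.4300 = -0.1300 ⇒ -0.13
e^(−rT) = e^(−0.045·1) = 0.9560
N(−d₂) = N(0.13) = 0.5517;  N(−d₁) = N(-0.30) = 0.3821
P = 356·0.9560·0.5517 − 353·0.3821 = 187.7634 − 134.8813 = 52.8821

£52.88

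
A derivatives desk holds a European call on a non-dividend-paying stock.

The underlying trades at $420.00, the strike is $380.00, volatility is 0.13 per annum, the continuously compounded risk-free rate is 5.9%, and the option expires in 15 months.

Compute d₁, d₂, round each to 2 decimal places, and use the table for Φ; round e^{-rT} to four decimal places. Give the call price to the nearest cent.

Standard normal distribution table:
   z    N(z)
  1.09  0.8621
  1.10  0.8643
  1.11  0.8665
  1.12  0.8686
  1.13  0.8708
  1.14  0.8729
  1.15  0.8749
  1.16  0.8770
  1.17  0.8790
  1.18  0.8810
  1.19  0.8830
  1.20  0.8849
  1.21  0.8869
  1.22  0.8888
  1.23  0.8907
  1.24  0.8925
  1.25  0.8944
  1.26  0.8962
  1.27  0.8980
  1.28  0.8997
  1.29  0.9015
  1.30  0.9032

σ√T = 0.13·√1.25 = 0.1453
d₁ = [ln(420/380) + (0.059 + ½·0.13²)·1.25] / (σ√T) = (0.1001 + 0.0843) / 0.1453 = 1.2687 → 1.27
d₂ = 1.2687 − 0.1453 = 1.1233 → 1.12
exp(−rT) = exp(−0.059·1.25) = 0.9289
N(d₁) = N(1.27) = 0.8980;  N(d₂) = N(1.12) = 0.8686
C = 420·0.8980 − 380·0.9289·0.8686 = 377.1600 − 306.6002 = 70.5598

$70.56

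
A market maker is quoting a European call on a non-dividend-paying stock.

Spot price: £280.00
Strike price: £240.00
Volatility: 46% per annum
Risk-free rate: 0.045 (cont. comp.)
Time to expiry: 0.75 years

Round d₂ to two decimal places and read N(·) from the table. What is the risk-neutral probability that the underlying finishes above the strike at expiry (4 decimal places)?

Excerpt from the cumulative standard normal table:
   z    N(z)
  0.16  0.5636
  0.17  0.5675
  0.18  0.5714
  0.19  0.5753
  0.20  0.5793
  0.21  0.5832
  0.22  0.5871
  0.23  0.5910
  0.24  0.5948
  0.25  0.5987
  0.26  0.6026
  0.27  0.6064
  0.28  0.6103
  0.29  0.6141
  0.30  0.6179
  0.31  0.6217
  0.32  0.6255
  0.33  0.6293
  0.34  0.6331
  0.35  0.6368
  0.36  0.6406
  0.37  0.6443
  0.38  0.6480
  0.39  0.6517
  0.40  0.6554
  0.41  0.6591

σ√T = 0.46·√0.75 = 0.3984
d₁ = [ln(280/240) + (0.045 + 0.46²/2)·0.75] / 0.3984 = [0.1542 + 0.1131] / 0.3984 = 0.6709 ≈ 0.67
d₂ = d₁ − σ√T = 0.6709 − 0.3984 = 0.2725 ≈ 0.27
Risk-neutral Pr[S_T > K] = N(d₂) = N(0.27) = 0.6064

0.6064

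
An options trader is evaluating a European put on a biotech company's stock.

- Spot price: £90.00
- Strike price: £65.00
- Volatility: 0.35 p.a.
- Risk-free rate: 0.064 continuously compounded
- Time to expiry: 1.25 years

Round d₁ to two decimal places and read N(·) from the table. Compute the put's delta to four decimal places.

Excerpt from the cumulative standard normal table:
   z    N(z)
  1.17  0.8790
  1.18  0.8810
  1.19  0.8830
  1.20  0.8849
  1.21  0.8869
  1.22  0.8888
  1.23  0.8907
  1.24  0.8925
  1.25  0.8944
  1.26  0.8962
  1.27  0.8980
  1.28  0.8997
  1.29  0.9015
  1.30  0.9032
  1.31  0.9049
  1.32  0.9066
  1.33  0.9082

-0.1093

T = 1.25;  σ√T = 0.3913
ln(S/K) + (r + σ²/2)T = ln(90/65) + (0.064 + 0.35²/2)·1.25 = 0.3254 + 0.1566 = 0.4820
d₁ = 0.4820 / 0.3913 = 1.2317 which rounds to 1.23
N(d₁) = N(1.23) = 0.8907
Δ_put = N(d₁) − 1 = 0.8907 − 1 = -0.1093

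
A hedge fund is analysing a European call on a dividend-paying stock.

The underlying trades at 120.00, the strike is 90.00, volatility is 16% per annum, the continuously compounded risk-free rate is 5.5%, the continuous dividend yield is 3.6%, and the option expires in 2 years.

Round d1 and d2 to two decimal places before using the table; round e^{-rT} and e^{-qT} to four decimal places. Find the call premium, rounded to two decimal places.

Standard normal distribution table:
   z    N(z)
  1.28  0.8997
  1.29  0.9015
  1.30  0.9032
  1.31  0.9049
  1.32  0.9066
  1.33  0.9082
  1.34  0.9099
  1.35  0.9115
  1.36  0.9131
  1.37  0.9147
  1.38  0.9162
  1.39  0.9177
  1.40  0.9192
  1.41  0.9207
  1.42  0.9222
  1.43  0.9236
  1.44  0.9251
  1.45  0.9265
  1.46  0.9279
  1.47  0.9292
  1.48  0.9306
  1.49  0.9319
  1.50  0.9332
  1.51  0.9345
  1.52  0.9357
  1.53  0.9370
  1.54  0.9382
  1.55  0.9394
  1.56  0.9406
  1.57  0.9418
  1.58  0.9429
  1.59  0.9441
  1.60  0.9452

T = 2;  σ√T = 0.2263
d₁ = [ln(120/90) + (0.055 − 0.036 + ½·0.16²)·2] / (σ√T) = (0.2877 + 0.0636) / 0.2263 = 1.5525 which rounds to 1.55
d₂ = 1.5525 − 0.2263 = 1.3262 which rounds to 1.33
exp(−qT) = exp(−0.036·2) = 0.9305;  exp(−rT) = exp(−0.055·2) = 0.8958
C = 120·0.9305·N(1.55) − 90·0.8958·N(1.33) = 120·0.9305·0.9394 − 90·0.8958·0.9082 = 104.8934 − 73.2209 = 31.6725

31.67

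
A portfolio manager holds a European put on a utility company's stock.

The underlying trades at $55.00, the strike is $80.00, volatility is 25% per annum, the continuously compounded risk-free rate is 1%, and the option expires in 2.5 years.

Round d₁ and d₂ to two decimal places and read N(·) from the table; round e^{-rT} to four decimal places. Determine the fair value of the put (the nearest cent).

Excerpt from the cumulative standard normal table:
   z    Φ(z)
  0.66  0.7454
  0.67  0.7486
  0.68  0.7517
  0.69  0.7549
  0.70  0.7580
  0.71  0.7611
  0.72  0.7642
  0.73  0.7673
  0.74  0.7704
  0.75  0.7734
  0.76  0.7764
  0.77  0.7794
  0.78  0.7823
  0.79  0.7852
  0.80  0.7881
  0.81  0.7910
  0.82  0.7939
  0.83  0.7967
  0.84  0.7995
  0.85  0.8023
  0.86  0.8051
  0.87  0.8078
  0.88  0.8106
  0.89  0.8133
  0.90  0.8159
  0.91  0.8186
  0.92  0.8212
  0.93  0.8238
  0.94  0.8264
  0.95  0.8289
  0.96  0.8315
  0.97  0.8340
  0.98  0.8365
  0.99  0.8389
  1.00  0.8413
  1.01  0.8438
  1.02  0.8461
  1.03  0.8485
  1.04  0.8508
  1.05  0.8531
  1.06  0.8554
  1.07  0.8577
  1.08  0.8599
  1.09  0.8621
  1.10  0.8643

T = 2.5;  σ√T = 0.3953
ln(S/K) + (r + σ²/2)T = ln(55/80) + (0.01 + 0.25²/2)·2.5 = -0.3747 + 0.1031 = -0.2716
d₁ = -0.2716 / 0.3953 = -0.6870 ⇒ -0.69
d₂ = d₁ − σ√T = -0.6870 − 0.3953 = -1.0823 ⇒ -1.08
e^(−rT) = e^(−0.01·2.5) = 0.9753
N(−d₂) = N(1.08) = 0.8599;  N(−d₁) = N(0.69) = 0.7549
P = 80·0.9753·0.8599 − 55·0.7549 = 67.0928 − 41.5195 = 25.5733

$25.57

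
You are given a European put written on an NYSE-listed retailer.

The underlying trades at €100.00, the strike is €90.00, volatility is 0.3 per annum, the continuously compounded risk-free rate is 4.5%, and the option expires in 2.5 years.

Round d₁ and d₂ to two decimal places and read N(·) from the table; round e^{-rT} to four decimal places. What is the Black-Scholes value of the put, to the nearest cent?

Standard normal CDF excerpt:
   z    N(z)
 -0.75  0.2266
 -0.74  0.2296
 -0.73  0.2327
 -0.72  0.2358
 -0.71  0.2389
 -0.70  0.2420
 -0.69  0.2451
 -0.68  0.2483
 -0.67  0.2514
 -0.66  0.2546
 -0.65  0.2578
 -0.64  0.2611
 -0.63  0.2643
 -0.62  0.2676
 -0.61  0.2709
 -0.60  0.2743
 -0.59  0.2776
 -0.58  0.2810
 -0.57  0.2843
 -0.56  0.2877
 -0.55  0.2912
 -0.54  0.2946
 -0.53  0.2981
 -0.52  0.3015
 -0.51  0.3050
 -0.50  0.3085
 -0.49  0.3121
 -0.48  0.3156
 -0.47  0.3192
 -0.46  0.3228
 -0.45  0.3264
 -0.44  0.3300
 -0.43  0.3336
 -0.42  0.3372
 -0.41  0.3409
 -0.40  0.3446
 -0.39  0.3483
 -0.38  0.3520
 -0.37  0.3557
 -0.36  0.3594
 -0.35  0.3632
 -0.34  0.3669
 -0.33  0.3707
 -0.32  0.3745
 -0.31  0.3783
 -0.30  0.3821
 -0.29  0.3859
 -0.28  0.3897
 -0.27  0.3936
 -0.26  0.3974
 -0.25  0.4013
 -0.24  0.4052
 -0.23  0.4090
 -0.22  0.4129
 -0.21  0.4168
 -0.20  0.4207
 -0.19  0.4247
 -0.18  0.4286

€9.01

σ√T = 0.3 × 1.5811 = 0.4743
ln(S/K) + (r + σ²/2)T = ln(100/90) + (0.045 + 0.3²/2)·2.5 = 0.1054 + 0.2250 = 0.3304
d₁ = 0.3304 / 0.4743 = 0.6965 → 0.70
d₂ = d₁ − σ√T = 0.6965 − 0.4743 = 0.2221 → 0.22
exp(−rT) = exp(−0.045·2.5) = 0.8936
N(−d₂) = N(-0.22) = 0.4129;  N(−d₁) = N(-0.70) = 0.2420
P = 90·0.8936·0.4129 − 100·0.2420 = 33.2071 − 24.2000 = 9.0071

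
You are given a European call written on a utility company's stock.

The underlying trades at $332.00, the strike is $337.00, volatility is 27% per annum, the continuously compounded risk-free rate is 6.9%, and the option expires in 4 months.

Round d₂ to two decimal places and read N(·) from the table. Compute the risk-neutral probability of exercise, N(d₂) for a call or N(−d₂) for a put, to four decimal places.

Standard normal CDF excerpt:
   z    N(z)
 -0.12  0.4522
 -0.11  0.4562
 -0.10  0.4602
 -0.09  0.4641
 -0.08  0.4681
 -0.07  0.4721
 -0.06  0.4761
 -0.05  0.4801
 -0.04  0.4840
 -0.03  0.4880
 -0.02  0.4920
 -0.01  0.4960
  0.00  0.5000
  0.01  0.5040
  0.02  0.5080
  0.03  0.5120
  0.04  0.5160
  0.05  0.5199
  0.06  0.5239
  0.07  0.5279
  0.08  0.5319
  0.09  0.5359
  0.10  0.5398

σ√T = 0.27·√0.3333 = 0.1559
d₁ = [ln(332/337) + (0.069 + 0.27²/2)·0.3333] / 0.1559 = [-0.0149 + 0.0352] / 0.1559 = 0.1296 ⇒ 0.13
d₂ = d₁ − σ√T = 0.1296 − 0.1559 = -0.0263 ⇒ -0.03
Risk-neutral Pr[S_T > K] = N(d₂) = N(-0.03) = 0.4880

0.4880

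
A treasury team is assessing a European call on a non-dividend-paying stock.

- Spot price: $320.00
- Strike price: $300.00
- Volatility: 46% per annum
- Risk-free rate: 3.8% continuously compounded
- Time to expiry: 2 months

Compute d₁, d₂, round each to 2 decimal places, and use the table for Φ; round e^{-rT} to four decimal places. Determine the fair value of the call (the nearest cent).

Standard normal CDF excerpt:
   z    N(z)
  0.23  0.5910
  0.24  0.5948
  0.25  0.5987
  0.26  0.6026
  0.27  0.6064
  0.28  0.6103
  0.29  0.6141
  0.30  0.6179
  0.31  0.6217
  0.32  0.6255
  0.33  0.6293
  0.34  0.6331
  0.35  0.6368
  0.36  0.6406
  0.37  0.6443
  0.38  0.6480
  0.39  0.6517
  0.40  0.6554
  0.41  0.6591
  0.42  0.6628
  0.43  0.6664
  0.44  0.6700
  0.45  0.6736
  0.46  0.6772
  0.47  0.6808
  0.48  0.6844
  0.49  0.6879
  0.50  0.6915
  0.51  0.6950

σ√T = 0.46·√0.1667 = 0.1878
ln(S/K) + (r + σ²/2)T = ln(320/300) + (0.038 + 0.46²/2)·0.1667 = 0.0645 + 0.0240 = 0.0885
d₁ = 0.0885 / 0.1878 = 0.4713 → 0.47
d₂ = d₁ − σ√T = 0.4713 − 0.1878 = 0.2835 → 0.28
exp(−rT) = exp(−0.038·0.1667) = 0.9937
C = 320·N(0.47) − 300·0.9937·N(0.28) = 320·0.6808 − 300·0.9937·0.6103 = 217.8560 − 181.9365 = 35.9195

$35.92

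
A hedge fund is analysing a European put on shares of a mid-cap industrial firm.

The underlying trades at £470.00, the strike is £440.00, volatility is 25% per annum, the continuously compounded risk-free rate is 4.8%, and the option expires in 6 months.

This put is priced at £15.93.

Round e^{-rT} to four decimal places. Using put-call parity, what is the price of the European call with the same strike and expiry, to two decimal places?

exp(−rT) = exp(−0.048·0.5) = 0.9763
Put-call parity: C − P = S − K·e^(−rT) = 470 − 440·0.9763 = 470 − 429.5720 = 40.4280
C = P + (C − P) = 15.93 + (40.4280) = 56.3580

£56.36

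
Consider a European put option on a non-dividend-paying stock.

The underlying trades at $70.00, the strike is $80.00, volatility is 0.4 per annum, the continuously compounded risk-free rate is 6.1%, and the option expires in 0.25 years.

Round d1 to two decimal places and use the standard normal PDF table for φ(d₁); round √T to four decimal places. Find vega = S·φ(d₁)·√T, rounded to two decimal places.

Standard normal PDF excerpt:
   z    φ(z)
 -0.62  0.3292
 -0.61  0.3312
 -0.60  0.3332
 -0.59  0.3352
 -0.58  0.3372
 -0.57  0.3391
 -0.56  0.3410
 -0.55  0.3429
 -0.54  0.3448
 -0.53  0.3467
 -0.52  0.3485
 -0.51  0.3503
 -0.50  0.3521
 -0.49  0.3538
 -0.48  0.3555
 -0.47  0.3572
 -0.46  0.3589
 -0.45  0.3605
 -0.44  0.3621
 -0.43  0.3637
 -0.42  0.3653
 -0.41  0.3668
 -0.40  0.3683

12.38

T = 0.25;  σ√T = 0.2000
d₁ = [ln(70/80) + (0.061 + 0.4²/2)·0.25] / 0.2000 = [-0.1335 + 0.0353] / 0.2000 = -0.4914 ≈ -0.49
√T = √0.25 = 0.5000
φ(d₁) = φ(-0.49) = 0.3538
vega = S·φ(d₁)·√T = 70·0.3538·0.5000 = 12.3830
(Vega is the same for a European call and put with the same parameters.)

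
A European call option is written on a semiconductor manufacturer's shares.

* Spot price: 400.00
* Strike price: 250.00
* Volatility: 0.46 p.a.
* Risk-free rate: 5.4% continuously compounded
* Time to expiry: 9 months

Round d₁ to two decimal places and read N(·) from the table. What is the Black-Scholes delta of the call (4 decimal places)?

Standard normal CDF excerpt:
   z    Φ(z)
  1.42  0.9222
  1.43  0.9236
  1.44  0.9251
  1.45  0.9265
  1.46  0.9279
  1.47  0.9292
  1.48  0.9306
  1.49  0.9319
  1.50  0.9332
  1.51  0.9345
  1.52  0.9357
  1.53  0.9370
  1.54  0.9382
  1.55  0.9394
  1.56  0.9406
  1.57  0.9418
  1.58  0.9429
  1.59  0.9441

0.9306

T = 0.75;  σ√T = 0.3984
ln(S/K) + (r + σ²/2)T = ln(400/250) + (0.054 + 0.46²/2)·0.75 = 0.4700 + 0.1198 = 0.5899
d₁ = 0.5899 / 0.3984 = 1.4807 ⇒ 1.48
N(d₁) = N(1.48) = 0.9306
Δ_call = N(d₁) = 0.9306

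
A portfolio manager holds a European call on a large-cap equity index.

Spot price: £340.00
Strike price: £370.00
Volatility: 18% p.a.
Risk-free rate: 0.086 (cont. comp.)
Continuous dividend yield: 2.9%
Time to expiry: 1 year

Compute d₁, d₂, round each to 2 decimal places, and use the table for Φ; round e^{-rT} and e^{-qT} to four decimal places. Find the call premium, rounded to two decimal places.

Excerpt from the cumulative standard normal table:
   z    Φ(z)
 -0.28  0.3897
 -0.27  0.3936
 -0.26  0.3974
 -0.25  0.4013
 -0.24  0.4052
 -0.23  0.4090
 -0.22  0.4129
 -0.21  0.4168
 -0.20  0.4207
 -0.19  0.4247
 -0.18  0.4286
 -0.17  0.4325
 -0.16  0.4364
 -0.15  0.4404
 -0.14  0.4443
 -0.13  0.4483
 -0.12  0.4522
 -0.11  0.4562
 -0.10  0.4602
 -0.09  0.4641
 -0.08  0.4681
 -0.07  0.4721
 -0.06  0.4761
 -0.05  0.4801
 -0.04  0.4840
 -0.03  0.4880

£19.67

T = 1;  σ√T = 0.1800
ln(S/K) + (r − q + σ²/2)T = ln(340/370) + (0.086 − 0.029 + 0.18²/2)·1 = -0.0846 + 0.0732 = -0.0114
d₁ = -0.0114 / 0.1800 = -0.0631 ⇒ -0.06
d₂ = d₁ − σ√T = -0.0631 − 0.1800 = -0.2431 ⇒ -0.24
e^(−qT) = e^(−0.029·1) = 0.9714;  e^(−rT) = e^(−0.086·1) = 0.9176
N(d₁) = N(-0.06) = 0.4761;  N(d₂) = N(-0.24) = 0.4052
C = 340·0.9714·0.4761 − 370·0.9176·0.4052 = 157.2444 − 137.5703 = 19.6741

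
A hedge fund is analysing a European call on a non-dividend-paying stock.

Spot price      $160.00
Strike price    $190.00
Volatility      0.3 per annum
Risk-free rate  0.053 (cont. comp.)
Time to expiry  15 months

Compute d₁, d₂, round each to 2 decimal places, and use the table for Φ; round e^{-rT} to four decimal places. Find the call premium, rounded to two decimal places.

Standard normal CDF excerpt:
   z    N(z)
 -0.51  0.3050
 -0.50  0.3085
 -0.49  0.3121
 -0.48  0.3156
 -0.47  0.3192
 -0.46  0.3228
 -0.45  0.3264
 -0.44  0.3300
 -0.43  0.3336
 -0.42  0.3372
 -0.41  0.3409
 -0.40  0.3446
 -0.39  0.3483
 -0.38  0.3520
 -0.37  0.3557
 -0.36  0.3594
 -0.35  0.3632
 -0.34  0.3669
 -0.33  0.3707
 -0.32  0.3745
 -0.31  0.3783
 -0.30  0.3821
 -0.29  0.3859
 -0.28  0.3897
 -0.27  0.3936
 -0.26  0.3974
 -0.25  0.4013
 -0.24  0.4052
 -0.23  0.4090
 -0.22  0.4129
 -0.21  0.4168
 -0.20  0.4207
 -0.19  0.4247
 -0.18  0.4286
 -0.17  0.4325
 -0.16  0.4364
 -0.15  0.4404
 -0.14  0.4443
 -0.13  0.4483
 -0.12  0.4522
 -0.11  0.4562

$14.34

T = 1.25;  σ√T = 0.3354
d₁ = [ln(160/190) + (0.053 + 0.3²/2)·1.25] / 0.3354 = [-0.1719 + 0.1225] / 0.3354 = -0.1471 ⇒ -0.15
d₂ = d₁ − σ√T = -0.1471 − 0.3354 = -0.4825 ⇒ -0.48
e^(−rT) = e^(−0.053·1.25) = 0.9359
N(d₁) = N(-0.15) = 0.4404;  N(d₂) = N(-0.48) = 0.3156
C = 160·0.4404 − 190·0.9359·0.3156 = 70.4640 − 56.1203 = 14.3437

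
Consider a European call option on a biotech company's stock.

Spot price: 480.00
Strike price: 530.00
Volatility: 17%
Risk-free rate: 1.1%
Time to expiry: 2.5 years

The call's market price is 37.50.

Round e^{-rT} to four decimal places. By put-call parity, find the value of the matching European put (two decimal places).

exp(−rT) = exp(−0.011·2.5) = 0.9729
Put-call parity: C − P = S − K·e^(−rT) = 480 − 530·0.9729 = 480 − 515.6370 = -35.6370
P = C − (C − P) = 37.50 − (-35.6370) = 73.1370

73.14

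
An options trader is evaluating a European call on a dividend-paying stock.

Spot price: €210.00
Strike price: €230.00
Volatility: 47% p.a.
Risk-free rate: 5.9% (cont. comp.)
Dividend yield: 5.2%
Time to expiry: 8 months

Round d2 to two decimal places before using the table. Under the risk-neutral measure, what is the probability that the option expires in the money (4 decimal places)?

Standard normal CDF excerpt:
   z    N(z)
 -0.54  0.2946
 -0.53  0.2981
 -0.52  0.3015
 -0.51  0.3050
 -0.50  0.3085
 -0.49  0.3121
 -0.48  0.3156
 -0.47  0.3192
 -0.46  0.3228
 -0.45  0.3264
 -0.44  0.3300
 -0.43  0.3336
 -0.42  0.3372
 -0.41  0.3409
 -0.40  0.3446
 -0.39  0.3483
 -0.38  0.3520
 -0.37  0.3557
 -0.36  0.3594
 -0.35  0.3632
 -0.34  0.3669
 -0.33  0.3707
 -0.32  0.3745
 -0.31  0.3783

σ√T = 0.47 × 0.8165 = 0.3838
d₁ = [ln(210/230) + (0.059 − 0.052 + 0.47²/2)·0.6667] / 0.3838 = [-0.0910 + 0.0783] / 0.3838 = -0.0330 → -0.03
d₂ = d₁ − σ√T = -0.0330 − 0.3838 = -0.4168 → -0.42
Risk-neutral Pr[S_T > K] = N(d₂) = N(-0.42) = 0.3372

0.3372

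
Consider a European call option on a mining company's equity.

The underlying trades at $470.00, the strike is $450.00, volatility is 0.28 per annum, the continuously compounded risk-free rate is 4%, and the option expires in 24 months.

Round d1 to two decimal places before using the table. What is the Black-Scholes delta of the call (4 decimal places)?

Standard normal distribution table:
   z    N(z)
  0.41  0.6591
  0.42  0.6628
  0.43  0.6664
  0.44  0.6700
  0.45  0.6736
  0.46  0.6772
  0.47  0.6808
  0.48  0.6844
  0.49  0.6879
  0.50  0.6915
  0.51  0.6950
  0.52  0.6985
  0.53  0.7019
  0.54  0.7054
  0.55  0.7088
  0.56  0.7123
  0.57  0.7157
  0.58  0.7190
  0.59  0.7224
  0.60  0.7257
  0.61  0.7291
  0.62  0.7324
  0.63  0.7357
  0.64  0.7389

σ√T = 0.28 × 1.4142 = 0.3960
ln(S/K) + (r + σ²/2)T = ln(470/450) + (0.04 + 0.28²/2)·2 = 0.0435 + 0.1584 = 0.2019
d₁ = 0.2019 / 0.3960 = 0.5098 ⇒ 0.51
N(d₁) = N(0.51) = 0.6950
Δ_call = N(d₁) = 0.6950

0.6950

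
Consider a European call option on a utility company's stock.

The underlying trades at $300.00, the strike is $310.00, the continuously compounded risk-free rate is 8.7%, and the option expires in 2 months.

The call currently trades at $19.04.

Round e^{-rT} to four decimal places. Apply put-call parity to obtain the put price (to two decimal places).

$24.58

exp(−rT) = exp(−0.087·0.1667) = 0.9856
Put-call parity: C − P = S − K·e^(−rT) = 300 − 310·0.9856 = 300 − 305.5360 = -5.5360
P = C − (C − P) = 19.04 − (-5.5360) = 24.5760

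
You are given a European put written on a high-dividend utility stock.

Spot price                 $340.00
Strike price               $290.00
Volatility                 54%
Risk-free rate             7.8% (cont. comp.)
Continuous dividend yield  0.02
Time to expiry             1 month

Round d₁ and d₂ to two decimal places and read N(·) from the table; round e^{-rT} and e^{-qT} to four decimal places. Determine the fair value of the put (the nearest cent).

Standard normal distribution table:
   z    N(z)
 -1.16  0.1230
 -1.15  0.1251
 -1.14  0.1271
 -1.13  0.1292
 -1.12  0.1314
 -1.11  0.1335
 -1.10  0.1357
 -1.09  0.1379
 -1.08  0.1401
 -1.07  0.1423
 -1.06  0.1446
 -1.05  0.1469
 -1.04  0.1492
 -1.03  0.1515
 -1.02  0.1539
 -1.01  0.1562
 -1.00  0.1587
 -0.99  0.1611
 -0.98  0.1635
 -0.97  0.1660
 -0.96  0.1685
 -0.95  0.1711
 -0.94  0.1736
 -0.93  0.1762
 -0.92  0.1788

$3.97

σ√T = 0.54·√0.08333 = 0.1559
d₁ = [ln(340/290) + (0.078 − 0.02 + 0.54²/2)·0.08333] / 0.1559 = [0.1591 + 0.0170] / 0.1559 = 1.1293 → 1.13
d₂ = d₁ − σ√T = 1.1293 − 0.1559 = 0.9735 → 0.97
e^(−qT) = e^(−0.02·0.08333) = 0.9983;  e^(−rT) = e^(−0.078·0.08333) = 0.9935
N(−d₂) = N(-0.97) = 0.1660;  N(−d₁) = N(-1.13) = 0.1292
P = 290·0.9935·0.1660 − 340·0.9983·0.1292 = 47.8271 − 43.8533 = 3.9738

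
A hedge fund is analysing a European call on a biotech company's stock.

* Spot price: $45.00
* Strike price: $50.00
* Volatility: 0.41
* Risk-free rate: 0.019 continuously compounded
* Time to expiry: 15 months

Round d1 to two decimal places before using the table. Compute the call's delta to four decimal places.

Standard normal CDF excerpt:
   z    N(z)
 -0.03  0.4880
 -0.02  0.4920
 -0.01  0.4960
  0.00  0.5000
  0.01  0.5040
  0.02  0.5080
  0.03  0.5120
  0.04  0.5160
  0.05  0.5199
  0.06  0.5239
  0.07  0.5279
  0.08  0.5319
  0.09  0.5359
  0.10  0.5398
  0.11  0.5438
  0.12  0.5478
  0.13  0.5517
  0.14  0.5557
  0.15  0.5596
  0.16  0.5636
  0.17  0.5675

0.5199

T = 1.25;  σ√T = 0.4584
d₁ = [ln(45/50) + (0.019 + 0.41²/2)·1.25] / 0.4584 = [-0.1054 + 0.1288] / 0.4584 = 0.0512 ⇒ 0.05
N(d₁) = N(0.05) = 0.5199
Δ_call = N(d₁) = 0.5199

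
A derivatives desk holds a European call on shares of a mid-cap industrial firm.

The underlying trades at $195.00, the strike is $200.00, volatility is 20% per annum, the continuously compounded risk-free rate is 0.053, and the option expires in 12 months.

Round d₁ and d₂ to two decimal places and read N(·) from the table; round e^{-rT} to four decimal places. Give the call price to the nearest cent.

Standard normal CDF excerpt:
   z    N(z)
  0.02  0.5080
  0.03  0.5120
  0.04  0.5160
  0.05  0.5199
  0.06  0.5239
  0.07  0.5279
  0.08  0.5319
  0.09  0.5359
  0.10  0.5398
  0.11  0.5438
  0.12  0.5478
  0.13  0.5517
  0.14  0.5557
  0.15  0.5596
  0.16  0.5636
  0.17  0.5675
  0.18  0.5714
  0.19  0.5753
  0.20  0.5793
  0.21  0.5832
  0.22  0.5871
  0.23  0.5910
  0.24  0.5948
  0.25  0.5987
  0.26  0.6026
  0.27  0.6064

$18.11

σ√T = 0.2·√1 = 0.2000
d₁ = [ln(195/200) + (0.053 + 0.2²/2)·1] / 0.2000 = [-0.0253 + 0.0730] / 0.2000 = 0.2384 ≈ 0.24
d₂ = d₁ − σ√T = 0.2384 − 0.2000 = 0.0384 ≈ 0.04
e^(−rT) = e^(−0.053·1) = 0.9484
N(d₁) = N(0.24) = 0.5948;  N(d₂) = N(0.04) = 0.5160
C = 195·0.5948 − 200·0.9484·0.5160 = 115.9860 − 97.8749 = 18.1111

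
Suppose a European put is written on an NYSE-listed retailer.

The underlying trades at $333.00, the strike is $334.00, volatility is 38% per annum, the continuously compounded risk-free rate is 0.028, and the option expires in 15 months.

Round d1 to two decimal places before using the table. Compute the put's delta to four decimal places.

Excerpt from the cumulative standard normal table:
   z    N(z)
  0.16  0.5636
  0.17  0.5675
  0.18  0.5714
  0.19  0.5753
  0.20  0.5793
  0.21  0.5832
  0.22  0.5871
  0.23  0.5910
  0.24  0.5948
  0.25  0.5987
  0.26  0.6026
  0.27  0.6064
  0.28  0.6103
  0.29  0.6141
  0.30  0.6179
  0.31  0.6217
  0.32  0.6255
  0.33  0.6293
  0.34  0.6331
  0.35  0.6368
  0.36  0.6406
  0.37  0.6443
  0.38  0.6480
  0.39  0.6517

-0.3859

T = 1.25;  σ√T = 0.4249
ln(S/K) + (r + σ²/2)T = ln(333/334) + (0.028 + 0.38²/2)·1.25 = -0.0030 + 0.1253 = 0.1223
d₁ = 0.1223 / 0.4249 = 0.2878 ≈ 0.29
N(d₁) = N(0.29) = 0.6141
Δ_put = N(d₁) − 1 = 0.6141 − 1 = -0.3859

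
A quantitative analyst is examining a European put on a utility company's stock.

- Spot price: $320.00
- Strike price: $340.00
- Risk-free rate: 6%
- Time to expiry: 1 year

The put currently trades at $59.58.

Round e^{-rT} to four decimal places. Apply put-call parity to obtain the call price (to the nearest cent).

e^(−rT) = e^(−0.06·1) = 0.9418
Put-call parity: C − P = S − K·e^(−rT) = 320 − 340·0.9418 = 320 − 320.2120 = -0.2120
C = P + (C − P) = 59.58 + (-0.2120) = 59.3680

$59.37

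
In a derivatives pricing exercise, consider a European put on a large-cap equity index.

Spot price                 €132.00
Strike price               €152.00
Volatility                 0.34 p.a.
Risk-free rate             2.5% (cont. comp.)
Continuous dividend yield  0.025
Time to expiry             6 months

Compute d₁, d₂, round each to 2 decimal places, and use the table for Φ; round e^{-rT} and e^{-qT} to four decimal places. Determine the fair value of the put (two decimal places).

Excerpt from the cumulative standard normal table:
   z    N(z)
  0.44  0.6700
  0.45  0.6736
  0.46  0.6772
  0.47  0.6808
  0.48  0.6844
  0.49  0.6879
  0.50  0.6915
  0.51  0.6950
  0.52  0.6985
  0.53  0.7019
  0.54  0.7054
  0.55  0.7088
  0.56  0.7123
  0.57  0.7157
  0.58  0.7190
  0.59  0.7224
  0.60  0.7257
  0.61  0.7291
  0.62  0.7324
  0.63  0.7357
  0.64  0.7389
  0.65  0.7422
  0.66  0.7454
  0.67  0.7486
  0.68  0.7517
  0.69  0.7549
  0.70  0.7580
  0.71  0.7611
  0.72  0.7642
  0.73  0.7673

σ√T = 0.34 × 0.7071 = 0.2404
d₁ = [ln(132/152) + (0.025 − 0.025 + 0.34²/2)·0.5] / 0.2404 = [-0.1411 + 0.0289] / 0.2404 = -0.4666 which rounds to -0.47
d₂ = d₁ − σ√T = -0.4666 − 0.2404 = -0.7070 which rounds to -0.71
e^(−qT) = e^(−0.025·0.5) = 0.9876;  e^(−rT) = e^(−0.025·0.5) = 0.9876
N(−d₂) = N(0.71) = 0.7611;  N(−d₁) = N(0.47) = 0.6808
P = 152·0.9876·0.7611 − 132·0.9876·0.6808 = 114.2527 − 88.7513 = 25.5014

€25.50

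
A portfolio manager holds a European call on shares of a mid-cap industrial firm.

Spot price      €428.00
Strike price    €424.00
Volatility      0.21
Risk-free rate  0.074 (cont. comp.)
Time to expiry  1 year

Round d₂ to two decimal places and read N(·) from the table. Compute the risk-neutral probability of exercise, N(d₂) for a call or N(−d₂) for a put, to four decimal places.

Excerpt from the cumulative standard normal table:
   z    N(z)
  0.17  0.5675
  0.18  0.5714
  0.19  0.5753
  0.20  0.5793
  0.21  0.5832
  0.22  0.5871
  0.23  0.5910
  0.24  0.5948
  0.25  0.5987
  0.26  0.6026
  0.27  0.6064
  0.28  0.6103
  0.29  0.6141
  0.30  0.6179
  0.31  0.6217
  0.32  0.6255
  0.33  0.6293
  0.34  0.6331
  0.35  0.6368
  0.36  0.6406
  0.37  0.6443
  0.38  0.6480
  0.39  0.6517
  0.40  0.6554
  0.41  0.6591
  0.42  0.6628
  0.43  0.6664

0.6141

σ√T = 0.21 × 1.0000 = 0.2100
d₁ = [ln(428/424) + (0.074 + ½·0.21²)·1] / (σ√T) = (0.0094 + 0.0960) / 0.2100 = 0.5021 ⇒ 0.50
d₂ = 0.5021 − 0.2100 = 0.2921 ⇒ 0.29
Pr(exercise) under Q = N(d₂) = 0.6141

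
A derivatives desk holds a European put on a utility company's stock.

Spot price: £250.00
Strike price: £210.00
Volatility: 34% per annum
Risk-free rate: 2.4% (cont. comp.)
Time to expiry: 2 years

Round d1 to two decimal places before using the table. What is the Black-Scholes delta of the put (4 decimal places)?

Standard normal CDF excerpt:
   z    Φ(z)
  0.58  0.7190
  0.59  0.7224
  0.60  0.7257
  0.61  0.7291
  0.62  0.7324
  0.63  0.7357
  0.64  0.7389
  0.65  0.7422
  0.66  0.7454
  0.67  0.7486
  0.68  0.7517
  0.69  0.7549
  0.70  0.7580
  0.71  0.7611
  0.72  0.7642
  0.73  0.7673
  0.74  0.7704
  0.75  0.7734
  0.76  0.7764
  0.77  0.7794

-0.2420

σ√T = 0.34·√2 = 0.4808
d₁ = [ln(250/210) + (0.024 + 0.34²/2)·2] / 0.4808 = [0.1744 + 0.1636] / 0.4808 = 0.7029 ≈ 0.70
N(d₁) = N(0.70) = 0.7580
Δ_put = N(d₁) − 1 = 0.7580 − 1 = -0.2420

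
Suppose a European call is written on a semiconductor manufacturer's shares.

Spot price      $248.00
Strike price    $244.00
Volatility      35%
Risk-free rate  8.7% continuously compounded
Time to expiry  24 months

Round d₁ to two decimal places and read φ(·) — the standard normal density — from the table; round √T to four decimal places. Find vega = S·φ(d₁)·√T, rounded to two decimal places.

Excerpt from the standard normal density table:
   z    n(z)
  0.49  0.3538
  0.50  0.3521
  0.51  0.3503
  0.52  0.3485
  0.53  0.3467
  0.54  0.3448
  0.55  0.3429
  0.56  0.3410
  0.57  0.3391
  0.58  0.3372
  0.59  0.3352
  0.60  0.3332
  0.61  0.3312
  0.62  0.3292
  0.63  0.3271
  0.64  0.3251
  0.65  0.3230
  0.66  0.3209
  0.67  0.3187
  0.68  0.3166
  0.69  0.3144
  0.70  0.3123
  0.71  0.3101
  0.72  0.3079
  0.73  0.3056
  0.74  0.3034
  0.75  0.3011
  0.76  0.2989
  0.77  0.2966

114.72

σ√T = 0.35 × 1.4142 = 0.4950
ln(S/K) + (r + σ²/2)T = ln(248/244) + (0.087 + 0.35²/2)·2 = 0.0163 + 0.2965 = 0.3128
d₁ = 0.3128 / 0.4950 = 0.6319 which rounds to 0.63
√T = √2 = 1.4142
φ(d₁) = φ(0.63) = 0.3271
vega = S·φ(d₁)·√T = 248·0.3271·1.4142 = 114.7210
(Vega is the same for a European call and put with the same parameters.)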